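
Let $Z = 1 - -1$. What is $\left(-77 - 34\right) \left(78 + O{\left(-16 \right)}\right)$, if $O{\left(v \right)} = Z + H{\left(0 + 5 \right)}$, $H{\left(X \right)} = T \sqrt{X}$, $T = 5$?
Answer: $-8880 - 555 \sqrt{5} \approx -10121.0$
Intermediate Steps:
$H{\left(X \right)} = 5 \sqrt{X}$
$Z = 2$ ($Z = 1 + 1 = 2$)
$O{\left(v \right)} = 2 + 5 \sqrt{5}$ ($O{\left(v \right)} = 2 + 5 \sqrt{0 + 5} = 2 + 5 \sqrt{5}$)
$\left(-77 - 34\right) \left(78 + O{\left(-16 \right)}\right) = \left(-77 - 34\right) \left(78 + \left(2 + 5 \sqrt{5}\right)\right) = \left(-77 - 34\right) \left(80 + 5 \sqrt{5}\right) = - 111 \left(80 + 5 \sqrt{5}\right) = -8880 - 555 \sqrt{5}$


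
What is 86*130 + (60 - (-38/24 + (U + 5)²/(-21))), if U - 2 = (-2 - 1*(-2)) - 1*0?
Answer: 134927/12 ≈ 11244.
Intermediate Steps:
U = 2 (U = 2 + ((-2 - 1*(-2)) - 1*0) = 2 + ((-2 + 2) + 0) = 2 + (0 + 0) = 2 + 0 = 2)
86*130 + (60 - (-38/24 + (U + 5)²/(-21))) = 86*130 + (60 - (-38/24 + (2 + 5)²/(-21))) = 11180 + (60 - (-38*1/24 + 7²*(-1/21))) = 11180 + (60 - (-19/12 + 49*(-1/21))) = 11180 + (60 - (-19/12 - 7/3)) = 11180 + (60 - 1*(-47/12)) = 11180 + (60 + 47/12) = 11180 + 767/12 = 134927/12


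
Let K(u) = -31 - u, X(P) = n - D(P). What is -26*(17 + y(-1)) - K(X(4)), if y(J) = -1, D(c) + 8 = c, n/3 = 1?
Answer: -378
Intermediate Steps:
n = 3 (n = 3*1 = 3)
D(c) = -8 + c
X(P) = 11 - P (X(P) = 3 - (-8 + P) = 3 + (8 - P) = 11 - P)
-26*(17 + y(-1)) - K(X(4)) = -26*(17 - 1) - (-31 - (11 - 1*4)) = -26*16 - (-31 - (11 - 4)) = -416 - (-31 - 1*7) = -416 - (-31 - 7) = -416 - 1*(-38) = -416 + 38 = -378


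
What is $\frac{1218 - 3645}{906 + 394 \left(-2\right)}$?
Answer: $- \frac{2427}{118} \approx -20.568$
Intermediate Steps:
$\frac{1218 - 3645}{906 + 394 \left(-2\right)} = - \frac{2427}{906 - 788} = - \frac{2427}{118}$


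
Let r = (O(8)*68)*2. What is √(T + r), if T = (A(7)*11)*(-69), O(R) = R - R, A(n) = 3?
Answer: 3*I*√253 ≈ 47.718*I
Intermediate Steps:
O(R) = 0
T = -2277 (T = (3*11)*(-69) = 33*(-69) = -2277)
r = 0 (r = (0*68)*2 = 0*2 = 0)
√(T + r) = √(-2277 + 0) = √(-2277) = 3*I*√253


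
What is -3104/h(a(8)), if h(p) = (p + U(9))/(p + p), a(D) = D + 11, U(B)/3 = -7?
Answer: 58976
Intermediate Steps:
U(B) = -21 (U(B) = 3*(-7) = -21)
a(D) = 11 + D
h(p) = (-21 + p)/(2*p) (h(p) = (p - 21)/(p + p) = (-21 + p)/((2*p)) = (-21 + p)*(1/(2*p)) = (-21 + p)/(2*p))
-3104/h(a(8)) = -3104*2*(11 + 8)/(-21 + (11 + 8)) = -3104*38/(-21 + 19) = -3104/((½)*(1/19)*(-2)) = -3104/(-1/19) = -3104*(-19) = 58976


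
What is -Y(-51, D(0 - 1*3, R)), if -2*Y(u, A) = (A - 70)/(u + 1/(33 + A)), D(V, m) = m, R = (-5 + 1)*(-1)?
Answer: 1221/1886 ≈ 0.64740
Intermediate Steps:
R = 4 (R = -4*(-1) = 4)
Y(u, A) = -(-70 + A)/(2*(u + 1/(33 + A))) (Y(u, A) = -(A - 70)/(2*(u + 1/(33 + A))) = -(-70 + A)/(2*(u + 1/(33 + A))))
-Y(-51, D(0 - 1*3, R)) = -(2310 - 1*4² + 37*4)/(2*(1 + 33*(-51) + 4*(-51))) = -(2310 - 1*16 + 148)/(2*(1 - 1683 - 204)) = -(2310 - 16 + 148)/(2*(-1886)) = -(-1)*2442/(2*1886) = -1*(-1221/1886) = 1221/1886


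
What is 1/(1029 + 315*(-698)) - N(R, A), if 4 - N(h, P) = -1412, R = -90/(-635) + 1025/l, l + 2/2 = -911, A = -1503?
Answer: -309878857/218841 ≈ -1416.0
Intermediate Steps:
l = -912 (l = -1 - 911 = -912)
R = -113759/115824 (R = -90/(-635) + 1025/(-912) = -90*(-1/635) + 1025*(-1/912) = 18/127 - 1025/912 = -113759/115824 ≈ -0.98217)
N(h, P) = 1416 (N(h, P) = 4 - 1*(-1412) = 4 + 1412 = 1416)
1/(1029 + 315*(-698)) - N(R, A) = 1/(1029 + 315*(-698)) - 1*1416 = 1/(1029 - 219870) - 1416 = 1/(-218841) - 1416 = -1/218841 - 1416 = -309878857/218841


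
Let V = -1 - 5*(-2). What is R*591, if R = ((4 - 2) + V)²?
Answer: 71511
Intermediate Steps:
V = 9 (V = -1 + 10 = 9)
R = 121 (R = ((4 - 2) + 9)² = (2 + 9)² = 11² = 121)
R*591 = 121*591 = 71511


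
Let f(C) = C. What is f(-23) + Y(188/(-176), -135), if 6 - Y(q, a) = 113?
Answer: -130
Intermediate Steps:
Y(q, a) = -107 (Y(q, a) = 6 - 1*113 = 6 - 113 = -107)
f(-23) + Y(188/(-176), -135) = -23 - 107 = -130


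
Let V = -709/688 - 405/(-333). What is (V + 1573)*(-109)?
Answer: -4365124635/25456 ≈ -1.7148e+5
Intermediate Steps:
V = 4727/25456 (V = -709*1/688 - 405*(-1/333) = -709/688 + 45/37 = 4727/25456 ≈ 0.18569)
(V + 1573)*(-109) = (4727/25456 + 1573)*(-109) = (40047015/25456)*(-109) = -4365124635/25456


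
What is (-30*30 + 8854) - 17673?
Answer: -9719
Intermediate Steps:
(-30*30 + 8854) - 17673 = (-900 + 8854) - 17673 = 7954 - 17673 = -9719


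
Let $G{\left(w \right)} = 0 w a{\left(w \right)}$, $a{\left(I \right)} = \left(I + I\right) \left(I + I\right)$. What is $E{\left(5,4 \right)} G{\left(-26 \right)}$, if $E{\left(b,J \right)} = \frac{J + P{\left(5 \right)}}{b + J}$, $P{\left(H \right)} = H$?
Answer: $0$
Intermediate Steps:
$a{\left(I \right)} = 4 I^{2}$ ($a{\left(I \right)} = 2 I 2 I = 4 I^{2}$)
$G{\left(w \right)} = 0$ ($G{\left(w \right)} = 0 w 4 w^{2} = 0 \cdot 4 w^{2} = 0$)
$E{\left(b,J \right)} = \frac{5 + J}{J + b}$ ($E{\left(b,J \right)} = \frac{J + 5}{b + J} = \frac{5 + J}{J + b}$)
$E{\left(5,4 \right)} G{\left(-26 \right)} = \frac{5 + 4}{4 + 5} \cdot 0 = \frac{1}{9} \cdot 9 \cdot 0 = 1 \cdot 0 = 0$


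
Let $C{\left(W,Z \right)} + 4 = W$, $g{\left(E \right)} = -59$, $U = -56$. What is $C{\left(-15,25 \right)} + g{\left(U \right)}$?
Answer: $-78$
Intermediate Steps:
$C{\left(W,Z \right)} = -4 + W$
$C{\left(-15,25 \right)} + g{\left(U \right)} = \left(-4 - 15\right) - 59 = -19 - 59 = -78$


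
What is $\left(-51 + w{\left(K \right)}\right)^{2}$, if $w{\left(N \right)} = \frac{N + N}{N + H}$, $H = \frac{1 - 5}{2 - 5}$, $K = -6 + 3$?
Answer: $\frac{56169}{25} \approx 2246.8$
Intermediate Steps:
$K = -3$
$H = \frac{4}{3}$ ($H = - \frac{4}{-3} = \left(-4\right) \left(- \frac{1}{3}\right) = \frac{4}{3} \approx 1.3333$)
$w{\left(N \right)} = \frac{2 N}{\frac{4}{3} + N}$ ($w{\left(N \right)} = \frac{N + N}{N + \frac{4}{3}} = \frac{2 N}{\frac{4}{3} + N}$)
$\left(-51 + w{\left(K \right)}\right)^{2} = \left(-51 + 6 \left(-3\right) \frac{1}{4 + 3 \left(-3\right)}\right)^{2} = \left(-51 + 6 \left(-3\right) \frac{1}{4 - 9}\right)^{2} = \left(-51 + 6 \left(-3\right) \frac{1}{-5}\right)^{2} = \left(-51 + 6 \left(-3\right) \left(- \frac{1}{5}\right)\right)^{2} = \left(-51 + \frac{18}{5}\right)^{2} = \left(- \frac{237}{5}\right)^{2} = \frac{56169}{25}$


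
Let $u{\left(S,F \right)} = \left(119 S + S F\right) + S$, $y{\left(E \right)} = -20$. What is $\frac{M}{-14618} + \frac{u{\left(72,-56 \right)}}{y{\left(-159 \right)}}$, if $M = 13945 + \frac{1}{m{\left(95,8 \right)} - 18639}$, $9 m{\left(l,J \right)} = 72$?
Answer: $- \frac{157521947043}{680869895} \approx -231.35$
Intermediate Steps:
$m{\left(l,J \right)} = 8$ ($m{\left(l,J \right)} = \frac{1}{9} \cdot 72 = 8$)
$u{\left(S,F \right)} = 120 S + F S$ ($u{\left(S,F \right)} = \left(119 S + F S\right) + S = 120 S + F S$)
$M = \frac{259809294}{18631}$ ($M = 13945 + \frac{1}{8 - 18639} = 13945 + \frac{1}{-18631} = 13945 - \frac{1}{18631} = \frac{259809294}{18631} \approx 13945.0$)
$\frac{M}{-14618} + \frac{u{\left(72,-56 \right)}}{y{\left(-159 \right)}} = \frac{259809294}{18631 \left(-14618\right)} + \frac{72 \left(120 - 56\right)}{-20} = \frac{259809294}{18631} \left(- \frac{1}{14618}\right) + 72 \cdot 64 \left(- \frac{1}{20}\right) = - \frac{129904647}{136173979} + 4608 \left(- \frac{1}{20}\right) = - \frac{129904647}{136173979} - \frac{1152}{5} = - \frac{157521947043}{680869895}$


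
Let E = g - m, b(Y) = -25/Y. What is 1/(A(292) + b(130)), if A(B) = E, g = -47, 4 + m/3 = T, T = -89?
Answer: 26/6027 ≈ 0.0043139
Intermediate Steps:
m = -279 (m = -12 + 3*(-89) = -12 - 267 = -279)
E = 232 (E = -47 - 1*(-279) = -47 + 279 = 232)
A(B) = 232
1/(A(292) + b(130)) = 1/(232 - 25/130) = 1/(232 - 25*1/130) = 1/(232 - 5/26) = 1/(6027/26) = 26/6027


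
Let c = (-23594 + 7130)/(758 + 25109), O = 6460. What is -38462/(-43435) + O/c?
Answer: -259192531369/25539780 ≈ -10149.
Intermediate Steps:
c = -16464/25867 ≈ -0.63649
-38462/(-43435) + O/c = -38462/(-43435) + 6460/(-16464/25867) = -38462*(-1/43435) + 6460*(-25867/16464) = 38462/43435 - 41775205/4116 = -259192531369/25539780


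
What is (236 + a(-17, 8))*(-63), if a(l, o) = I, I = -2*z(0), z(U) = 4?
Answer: -14364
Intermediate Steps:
I = -8 (I = -2*4 = -8)
a(l, o) = -8
(236 + a(-17, 8))*(-63) = (236 - 8)*(-63) = 228*(-63) = -14364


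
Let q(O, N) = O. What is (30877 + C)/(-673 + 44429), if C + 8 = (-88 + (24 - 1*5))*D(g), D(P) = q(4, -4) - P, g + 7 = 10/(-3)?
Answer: 7470/10939 ≈ 0.68288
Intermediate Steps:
g = -31/3 (g = -7 + 10/(-3) = -7 + 10*(-⅓) = -7 - 10/3 = -31/3 ≈ -10.333)
D(P) = 4 - P
C = -997 (C = -8 + (-88 + (24 - 1*5))*(4 - 1*(-31/3)) = -8 + (-88 + (24 - 5))*(4 + 31/3) = -8 + (-88 + 19)*(43/3) = -8 - 69*43/3 = -8 - 989 = -997)
(30877 + C)/(-673 + 44429) = (30877 - 997)/(-673 + 44429) = 29880/43756 = 29880*(1/43756) = 7470/10939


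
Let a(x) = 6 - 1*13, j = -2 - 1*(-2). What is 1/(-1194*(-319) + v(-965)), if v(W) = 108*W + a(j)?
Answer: 1/276659 ≈ 3.6146e-6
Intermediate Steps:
j = 0 (j = -2 + 2 = 0)
a(x) = -7 (a(x) = 6 - 13 = -7)
v(W) = -7 + 108*W (v(W) = 108*W - 7 = -7 + 108*W)
1/(-1194*(-319) + v(-965)) = 1/(-1194*(-319) + (-7 + 108*(-965))) = 1/(380886 + (-7 - 104220)) = 1/(380886 - 104227) = 1/276659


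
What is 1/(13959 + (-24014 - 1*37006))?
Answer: -1/47061 ≈ -2.1249e-5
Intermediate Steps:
1/(13959 + (-24014 - 1*37006)) = 1/(13959 + (-24014 - 37006)) = 1/(13959 - 61020) = 1/(-47061) = -1/47061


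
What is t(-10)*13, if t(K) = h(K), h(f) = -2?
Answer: -26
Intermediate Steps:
t(K) = -2
t(-10)*13 = -2*13 = -26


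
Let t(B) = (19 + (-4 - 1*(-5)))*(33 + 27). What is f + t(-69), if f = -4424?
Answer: -3224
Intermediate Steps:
t(B) = 1200 (t(B) = (19 + (-4 + 5))*60 = (19 + 1)*60 = 20*60 = 1200)
f + t(-69) = -4424 + 1200 = -3224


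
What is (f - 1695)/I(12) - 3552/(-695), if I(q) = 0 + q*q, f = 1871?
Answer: 39613/6255 ≈ 6.3330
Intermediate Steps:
I(q) = q**2 (I(q) = 0 + q**2 = q**2)
(f - 1695)/I(12) - 3552/(-695) = (1871 - 1695)/(12**2) - 3552/(-695) = 176/144 - 3552*(-1/695) = 176*(1/144) + 3552/695 = 11/9 + 3552/695 = 39613/6255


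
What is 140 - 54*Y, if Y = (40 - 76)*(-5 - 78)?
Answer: -161212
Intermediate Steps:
Y = 2988 (Y = -36*(-83) = 2988)
140 - 54*Y = 140 - 54*2988 = 140 - 161352 = -161212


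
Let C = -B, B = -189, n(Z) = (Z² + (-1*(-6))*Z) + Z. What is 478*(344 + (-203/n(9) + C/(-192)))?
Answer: 47026835/288 ≈ 1.6329e+5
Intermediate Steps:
n(Z) = Z² + 7*Z (n(Z) = (Z² + 6*Z) + Z = Z² + 7*Z)
C = 189 (C = -1*(-189) = 189)
478*(344 + (-203/n(9) + C/(-192))) = 478*(344 + (-203*1/(9*(7 + 9)) + 189/(-192))) = 478*(344 + (-203/(9*16) + 189*(-1/192))) = 478*(344 + (-203/144 - 63/64)) = 478*(344 - 1379/576) = 478*(196765/576) = 47026835/288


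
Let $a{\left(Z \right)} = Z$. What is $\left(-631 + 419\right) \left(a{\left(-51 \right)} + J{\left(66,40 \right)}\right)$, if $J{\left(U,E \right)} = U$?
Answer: $-3180$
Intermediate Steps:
$\left(-631 + 419\right) \left(a{\left(-51 \right)} + J{\left(66,40 \right)}\right) = \left(-631 + 419\right) \left(-51 + 66\right) = \left(-212\right) 15 = -3180$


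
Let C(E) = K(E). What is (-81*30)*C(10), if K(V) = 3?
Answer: -7290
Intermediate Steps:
C(E) = 3
(-81*30)*C(10) = -81*30*3 = -2430*3 = -7290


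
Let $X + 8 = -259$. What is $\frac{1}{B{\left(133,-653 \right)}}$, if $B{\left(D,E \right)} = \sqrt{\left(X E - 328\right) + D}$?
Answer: $\frac{\sqrt{43539}}{87078} \approx 0.0023962$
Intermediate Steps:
$X = -267$ ($X = -8 - 259 = -267$)
$B{\left(D,E \right)} = \sqrt{-328 + D - 267 E}$ ($B{\left(D,E \right)} = \sqrt{\left(- 267 E - 328\right) + D} = \sqrt{\left(-328 - 267 E\right) + D} = \sqrt{-328 + D - 267 E}$)
$\frac{1}{B{\left(133,-653 \right)}} = \frac{1}{\sqrt{-328 + 133 - -174351}} = \frac{1}{\sqrt{-328 + 133 + 174351}} = \frac{1}{\sqrt{174156}} = \frac{1}{2 \sqrt{43539}} = \frac{\sqrt{43539}}{87078}$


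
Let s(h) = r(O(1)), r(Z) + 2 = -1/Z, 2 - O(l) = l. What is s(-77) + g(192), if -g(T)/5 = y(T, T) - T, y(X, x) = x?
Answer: -3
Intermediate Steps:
O(l) = 2 - l
r(Z) = -2 - 1/Z
s(h) = -3 (s(h) = -2 - 1/(2 - 1*1) = -2 - 1/(2 - 1) = -2 - 1/1 = -2 - 1*1 = -2 - 1 = -3)
g(T) = 0 (g(T) = -5*(T - T) = -5*0 = 0)
s(-77) + g(192) = -3 + 0 = -3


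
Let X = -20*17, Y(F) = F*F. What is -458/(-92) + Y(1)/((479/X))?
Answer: 94051/22034 ≈ 4.2684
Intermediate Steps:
Y(F) = F²
X = -340
-458/(-92) + Y(1)/((479/X)) = -458/(-92) + 1²/((479/(-340))) = -458*(-1/92) + 1/(479*(-1/340)) = 229/46 + 1/(-479/340) = 229/46 + 1*(-340/479) = 229/46 - 340/479 = 94051/22034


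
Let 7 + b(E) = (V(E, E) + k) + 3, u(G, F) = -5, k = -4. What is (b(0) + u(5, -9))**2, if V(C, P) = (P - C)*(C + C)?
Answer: 169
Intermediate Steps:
V(C, P) = 2*C*(P - C) (V(C, P) = (P - C)*(2*C) = 2*C*(P - C))
b(E) = -8 (b(E) = -7 + ((2*E*(E - E) - 4) + 3) = -7 + ((2*E*0 - 4) + 3) = -7 + ((0 - 4) + 3) = -7 + (-4 + 3) = -7 - 1 = -8)
(b(0) + u(5, -9))**2 = (-8 - 5)**2 = (-13)**2 = 169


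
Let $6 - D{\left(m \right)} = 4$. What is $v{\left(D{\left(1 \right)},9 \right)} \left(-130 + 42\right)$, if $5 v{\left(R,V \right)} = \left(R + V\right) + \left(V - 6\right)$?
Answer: $- \frac{1232}{5} \approx -246.4$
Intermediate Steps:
$D{\left(m \right)} = 2$ ($D{\left(m \right)} = 6 - 4 = 2$)
$v{\left(R,V \right)} = - \frac{6}{5} + \frac{R}{5} + \frac{2 V}{5}$ ($v{\left(R,V \right)} = \frac{\left(R + V\right) + \left(V - 6\right)}{5} = \frac{\left(R + V\right) + \left(-6 + V\right)}{5} = \frac{-6 + R + 2 V}{5} = - \frac{6}{5} + \frac{R}{5} + \frac{2 V}{5}$)
$v{\left(D{\left(1 \right)},9 \right)} \left(-130 + 42\right) = \left(- \frac{6}{5} + \frac{1}{5} \cdot 2 + \frac{2}{5} \cdot 9\right) \left(-130 + 42\right) = \left(- \frac{6}{5} + \frac{2}{5} + \frac{18}{5}\right) \left(-88\right) = \frac{14}{5} \left(-88\right) = - \frac{1232}{5}$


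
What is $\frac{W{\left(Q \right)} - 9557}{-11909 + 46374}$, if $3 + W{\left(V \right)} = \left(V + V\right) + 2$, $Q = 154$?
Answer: $- \frac{1850}{6893} \approx -0.26839$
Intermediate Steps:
$W{\left(V \right)} = -1 + 2 V$ ($W{\left(V \right)} = -3 + \left(\left(V + V\right) + 2\right) = -3 + \left(2 V + 2\right) = -3 + \left(2 + 2 V\right) = -1 + 2 V$)
$\frac{W{\left(Q \right)} - 9557}{-11909 + 46374} = \frac{\left(-1 + 2 \cdot 154\right) - 9557}{-11909 + 46374} = \frac{\left(-1 + 308\right) - 9557}{34465} = \left(307 - 9557\right) \frac{1}{34465} = \left(-9250\right) \frac{1}{34465} = - \frac{1850}{6893}$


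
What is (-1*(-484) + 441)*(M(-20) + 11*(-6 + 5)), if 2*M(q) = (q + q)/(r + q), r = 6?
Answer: -61975/7 ≈ -8853.6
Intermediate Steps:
M(q) = q/(6 + q) (M(q) = ((q + q)/(6 + q))/2 = ((2*q)/(6 + q))/2 = (2*q/(6 + q))/2 = q/(6 + q))
(-1*(-484) + 441)*(M(-20) + 11*(-6 + 5)) = (-1*(-484) + 441)*(-20/(6 - 20) + 11*(-6 + 5)) = (484 + 441)*(-20/(-14) + 11*(-1)) = 925*(-20*(-1/14) - 11) = 925*(10/7 - 11) = 925*(-67/7) = -61975/7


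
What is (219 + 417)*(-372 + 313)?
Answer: -37524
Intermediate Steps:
(219 + 417)*(-372 + 313) = 636*(-59) = -37524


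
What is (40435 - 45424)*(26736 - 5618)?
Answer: -105357702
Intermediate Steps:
(40435 - 45424)*(26736 - 5618) = -4989*21118 = -105357702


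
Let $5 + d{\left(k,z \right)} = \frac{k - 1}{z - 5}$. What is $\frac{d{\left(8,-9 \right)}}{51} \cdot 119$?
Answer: $- \frac{77}{6} \approx -12.833$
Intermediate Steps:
$d{\left(k,z \right)} = -5 + \frac{-1 + k}{-5 + z}$ ($d{\left(k,z \right)} = -5 + \frac{k - 1}{z - 5} = -5 + \frac{-1 + k}{-5 + z}$)
$\frac{d{\left(8,-9 \right)}}{51} \cdot 119 = \frac{\frac{1}{-5 - 9} \left(24 + 8 - -45\right)}{51} \cdot 119 = \frac{\frac{1}{-14} \left(24 + 8 + 45\right)}{51} \cdot 119 = \frac{\left(- \frac{1}{14}\right) 77}{51} \cdot 119 = \frac{1}{51} \left(- \frac{11}{2}\right) 119 = \left(- \frac{11}{102}\right) 119 = - \frac{77}{6}$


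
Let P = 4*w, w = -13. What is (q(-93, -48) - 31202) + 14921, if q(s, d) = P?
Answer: -16333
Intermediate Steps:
P = -52 (P = 4*(-13) = -52)
q(s, d) = -52
(q(-93, -48) - 31202) + 14921 = (-52 - 31202) + 14921 = -31254 + 14921 = -16333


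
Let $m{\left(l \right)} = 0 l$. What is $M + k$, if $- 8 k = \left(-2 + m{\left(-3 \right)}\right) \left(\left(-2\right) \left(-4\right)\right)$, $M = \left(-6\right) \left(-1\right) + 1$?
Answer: $9$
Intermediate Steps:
$m{\left(l \right)} = 0$
$M = 7$ ($M = 6 + 1 = 7$)
$k = 2$ ($k = - \frac{\left(-2 + 0\right) \left(\left(-2\right) \left(-4\right)\right)}{8} = - \frac{\left(-2\right) 8}{8} = \left(- \frac{1}{8}\right) \left(-16\right) = 2$)
$M + k = 7 + 2 = 9$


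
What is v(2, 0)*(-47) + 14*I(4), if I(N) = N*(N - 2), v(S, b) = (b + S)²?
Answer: -76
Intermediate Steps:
v(S, b) = (S + b)²
I(N) = N*(-2 + N)
v(2, 0)*(-47) + 14*I(4) = (2 + 0)²*(-47) + 14*(4*(-2 + 4)) = 2²*(-47) + 14*(4*2) = 4*(-47) + 14*8 = -188 + 112 = -76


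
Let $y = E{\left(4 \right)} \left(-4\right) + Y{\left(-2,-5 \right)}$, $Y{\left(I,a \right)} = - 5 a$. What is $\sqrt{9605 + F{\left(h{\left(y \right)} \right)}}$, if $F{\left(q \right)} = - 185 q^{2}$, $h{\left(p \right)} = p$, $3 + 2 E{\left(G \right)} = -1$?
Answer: $2 i \sqrt{47965} \approx 438.02 i$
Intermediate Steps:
$E{\left(G \right)} = -2$ ($E{\left(G \right)} = - \frac{3}{2} + \frac{1}{2} \left(-1\right) = - \frac{3}{2} - \frac{1}{2} = -2$)
$y = 33$ ($y = \left(-2\right) \left(-4\right) - -25 = 8 + 25 = 33$)
$\sqrt{9605 + F{\left(h{\left(y \right)} \right)}} = \sqrt{9605 - 185 \cdot 33^{2}} = \sqrt{9605 - 201465} = \sqrt{-191860} = 2 i \sqrt{47965}$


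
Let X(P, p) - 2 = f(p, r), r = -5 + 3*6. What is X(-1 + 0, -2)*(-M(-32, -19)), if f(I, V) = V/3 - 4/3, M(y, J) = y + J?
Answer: 255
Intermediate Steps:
M(y, J) = J + y
r = 13 (r = -5 + 18 = 13)
f(I, V) = -4/3 + V/3 (f(I, V) = V*(⅓) - 4*⅓ = V/3 - 4/3 = -4/3 + V/3)
X(P, p) = 5 (X(P, p) = 2 + (-4/3 + (⅓)*13) = 2 + (-4/3 + 13/3) = 2 + 3 = 5)
X(-1 + 0, -2)*(-M(-32, -19)) = 5*(-(-19 - 32)) = 5*(-1*(-51)) = 5*51 = 255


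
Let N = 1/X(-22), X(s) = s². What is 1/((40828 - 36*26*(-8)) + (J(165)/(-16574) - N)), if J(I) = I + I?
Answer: 4010908/193790942781 ≈ 2.0697e-5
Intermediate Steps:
J(I) = 2*I
N = 1/484 (N = 1/((-22)²) = 1/484 ≈ 0.0020661)
1/((40828 - 36*26*(-8)) + (J(165)/(-16574) - N)) = 1/((40828 - 36*26*(-8)) + ((2*165)/(-16574) - 1*1/484)) = 1/((40828 - 936*(-8)) + (330*(-1/16574) - 1/484)) = 1/((40828 + 7488) + (-165/8287 - 1/484)) = 1/(48316 - 88147/4010908) = 1/(193790942781/4010908) = 4010908/193790942781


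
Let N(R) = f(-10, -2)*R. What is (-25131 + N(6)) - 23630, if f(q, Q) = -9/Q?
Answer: -48734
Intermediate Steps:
N(R) = 9*R/2 (N(R) = (-9/(-2))*R = (-9*(-½))*R = 9*R/2)
(-25131 + N(6)) - 23630 = (-25131 + (9/2)*6) - 23630 = (-25131 + 27) - 23630 = -25104 - 23630 = -48734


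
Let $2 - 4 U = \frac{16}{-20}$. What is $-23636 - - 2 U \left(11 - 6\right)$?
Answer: $-23629$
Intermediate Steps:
$U = \frac{7}{10}$ ($U = \frac{1}{2} - \frac{16 \frac{1}{-20}}{4} = \frac{1}{2} - \frac{16 \left(- \frac{1}{20}\right)}{4} = \frac{1}{2} - - \frac{1}{5} = \frac{1}{2} + \frac{1}{5} = \frac{7}{10} \approx 0.7$)
$-23636 - - 2 U \left(11 - 6\right) = -23636 - \left(-2\right) \frac{7}{10} \left(11 - 6\right) = -23636 - - \frac{7 \left(11 - 6\right)}{5} = -23636 - \left(- \frac{7}{5}\right) 5 = -23636 - -7 = -23636 + 7 = -23629$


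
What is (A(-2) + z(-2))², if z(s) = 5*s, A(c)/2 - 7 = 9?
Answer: 484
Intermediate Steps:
A(c) = 32 (A(c) = 14 + 2*9 = 14 + 18 = 32)
(A(-2) + z(-2))² = (32 + 5*(-2))² = (32 - 10)² = 22² = 484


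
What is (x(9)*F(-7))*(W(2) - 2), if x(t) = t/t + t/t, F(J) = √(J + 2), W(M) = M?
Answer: 0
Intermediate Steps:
F(J) = √(2 + J)
x(t) = 2 (x(t) = 1 + 1 = 2)
(x(9)*F(-7))*(W(2) - 2) = (2*√(2 - 7))*(2 - 2) = (2*√(-5))*0 = (2*(I*√5))*0 = (2*I*√5)*0 = 0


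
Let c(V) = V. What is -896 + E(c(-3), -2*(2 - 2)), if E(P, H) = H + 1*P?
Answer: -899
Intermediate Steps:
E(P, H) = H + P
-896 + E(c(-3), -2*(2 - 2)) = -896 + (-2*(2 - 2) - 3) = -896 + (-2*0 - 3) = -896 + (0 - 3) = -896 - 3 = -899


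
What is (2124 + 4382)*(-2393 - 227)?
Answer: -17045720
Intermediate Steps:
(2124 + 4382)*(-2393 - 227) = 6506*(-2620) = -17045720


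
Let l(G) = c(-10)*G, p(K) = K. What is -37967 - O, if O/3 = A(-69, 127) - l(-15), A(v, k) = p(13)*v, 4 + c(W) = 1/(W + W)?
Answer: -140375/4 ≈ -35094.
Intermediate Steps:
c(W) = -4 + 1/(2*W) (c(W) = -4 + 1/(W + W) = -4 + 1/(2*W))
A(v, k) = 13*v
l(G) = -81*G/20 (l(G) = (-4 + (½)/(-10))*G = (-4 + (½)*(-⅒))*G = (-4 - 1/20)*G = -81*G/20)
O = -11493/4 (O = 3*(13*(-69) - (-81)*(-15)/20) = 3*(-897 - 1*243/4) = 3*(-897 - 243/4) = 3*(-3831/4) = -11493/4 ≈ -2873.3)
-37967 - O = -37967 - 1*(-11493/4) = -37967 + 11493/4 = -140375/4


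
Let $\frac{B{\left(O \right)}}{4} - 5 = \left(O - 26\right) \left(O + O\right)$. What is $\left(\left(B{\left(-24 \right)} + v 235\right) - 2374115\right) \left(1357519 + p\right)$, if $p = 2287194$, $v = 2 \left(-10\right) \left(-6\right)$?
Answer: $-8515124758335$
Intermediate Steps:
$B{\left(O \right)} = 20 + 8 O \left(-26 + O\right)$ ($B{\left(O \right)} = 20 + 4 \left(O - 26\right) \left(O + O\right) = 20 + 4 \left(-26 + O\right) 2 O = 20 + 4 \cdot 2 O \left(-26 + O\right) = 20 + 8 O \left(-26 + O\right)$)
$v = 120$ ($v = \left(-20\right) \left(-6\right) = 120$)
$\left(\left(B{\left(-24 \right)} + v 235\right) - 2374115\right) \left(1357519 + p\right) = \left(\left(\left(20 - -4992 + 8 \left(-24\right)^{2}\right) + 120 \cdot 235\right) - 2374115\right) \left(1357519 + 2287194\right) = \left(\left(\left(20 + 4992 + 8 \cdot 576\right) + 28200\right) - 2374115\right) 3644713 = \left(\left(\left(20 + 4992 + 4608\right) + 28200\right) - 2374115\right) 3644713 = \left(\left(9620 + 28200\right) - 2374115\right) 3644713 = \left(37820 - 2374115\right) 3644713 = \left(-2336295\right) 3644713 = -8515124758335$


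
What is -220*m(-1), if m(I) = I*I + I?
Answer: 0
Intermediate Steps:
m(I) = I + I**2 (m(I) = I**2 + I = I + I**2)
-220*m(-1) = -(-220)*(1 - 1) = -(-220)*0 = -220*0 = 0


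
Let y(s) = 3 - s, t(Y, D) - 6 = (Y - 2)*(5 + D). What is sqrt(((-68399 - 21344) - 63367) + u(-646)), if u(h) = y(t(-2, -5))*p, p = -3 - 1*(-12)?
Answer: I*sqrt(153137) ≈ 391.33*I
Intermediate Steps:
t(Y, D) = 6 + (-2 + Y)*(5 + D) (t(Y, D) = 6 + (Y - 2)*(5 + D) = 6 + (-2 + Y)*(5 + D))
p = 9 (p = -3 + 12 = 9)
u(h) = -27 (u(h) = (3 - (-4 - 2*(-5) + 5*(-2) - 5*(-2)))*9 = (3 - (-4 + 10 - 10 + 10))*9 = (3 - 1*6)*9 = (3 - 6)*9 = -3*9 = -27)
sqrt(((-68399 - 21344) - 63367) + u(-646)) = sqrt(((-68399 - 21344) - 63367) - 27) = sqrt((-89743 - 63367) - 27) = sqrt(-153110 - 27) = sqrt(-153137) = I*sqrt(153137)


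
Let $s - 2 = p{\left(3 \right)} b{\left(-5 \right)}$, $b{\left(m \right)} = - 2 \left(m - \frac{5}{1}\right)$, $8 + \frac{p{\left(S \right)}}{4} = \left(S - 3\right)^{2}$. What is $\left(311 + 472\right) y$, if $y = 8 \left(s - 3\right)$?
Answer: $-4015224$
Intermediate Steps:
$p{\left(S \right)} = -32 + 4 \left(-3 + S\right)^{2}$ ($p{\left(S \right)} = -32 + 4 \left(S - 3\right)^{2} = -32 + 4 \left(-3 + S\right)^{2}$)
$b{\left(m \right)} = 10 - 2 m$ ($b{\left(m \right)} = - 2 \left(m - 5\right) = - 2 \left(-5 + m\right) = 10 - 2 m$)
$s = -638$ ($s = 2 + \left(-32 + 4 \left(-3 + 3\right)^{2}\right) \left(10 - -10\right) = 2 + \left(-32 + 4 \cdot 0^{2}\right) \left(10 + 10\right) = 2 + \left(-32 + 4 \cdot 0\right) 20 = 2 + \left(-32 + 0\right) 20 = 2 - 640 = -638$)
$y = -5128$ ($y = 8 \left(-638 - 3\right) = 8 \left(-641\right) = -5128$)
$\left(311 + 472\right) y = \left(311 + 472\right) \left(-5128\right) = 783 \left(-5128\right) = -4015224$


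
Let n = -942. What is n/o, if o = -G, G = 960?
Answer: 157/160 ≈ 0.98125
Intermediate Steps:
o = -960 (o = -1*960 = -960)
n/o = -942/(-960) = -942*(-1/960) = 157/160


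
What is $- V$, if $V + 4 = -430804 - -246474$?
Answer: $184334$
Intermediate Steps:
$V = -184334$ ($V = -4 - 184330 = -184334$)
$- V = \left(-1\right) \left(-184334\right) = 184334$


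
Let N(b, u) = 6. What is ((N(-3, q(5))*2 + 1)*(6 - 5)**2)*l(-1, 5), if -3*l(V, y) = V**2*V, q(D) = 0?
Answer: 13/3 ≈ 4.3333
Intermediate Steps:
l(V, y) = -V**3/3 (l(V, y) = -V**2*V/3 = -V**3/3)
((N(-3, q(5))*2 + 1)*(6 - 5)**2)*l(-1, 5) = ((6*2 + 1)*(6 - 5)**2)*(-1/3*(-1)**3) = ((12 + 1)*1**2)*(-1/3*(-1)) = (13*1)*(1/3) = 13*(1/3) = 13/3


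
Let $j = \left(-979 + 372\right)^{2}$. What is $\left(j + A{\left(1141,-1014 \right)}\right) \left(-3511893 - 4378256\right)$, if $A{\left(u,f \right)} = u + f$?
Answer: $-2908119557824$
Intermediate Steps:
$A{\left(u,f \right)} = f + u$
$j = 368449$ ($j = \left(-607\right)^{2} = 368449$)
$\left(j + A{\left(1141,-1014 \right)}\right) \left(-3511893 - 4378256\right) = \left(368449 + \left(-1014 + 1141\right)\right) \left(-3511893 - 4378256\right) = \left(368449 + 127\right) \left(-7890149\right) = 368576 \left(-7890149\right) = -2908119557824$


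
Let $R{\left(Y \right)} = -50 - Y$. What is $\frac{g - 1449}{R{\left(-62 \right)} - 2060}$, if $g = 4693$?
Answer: $- \frac{811}{512} \approx -1.584$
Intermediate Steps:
$\frac{g - 1449}{R{\left(-62 \right)} - 2060} = \frac{4693 - 1449}{\left(-50 - -62\right) - 2060} = \frac{3244}{\left(-50 + 62\right) - 2060} = \frac{3244}{12 - 2060} = \frac{3244}{-2048} = 3244 \left(- \frac{1}{2048}\right) = - \frac{811}{512}$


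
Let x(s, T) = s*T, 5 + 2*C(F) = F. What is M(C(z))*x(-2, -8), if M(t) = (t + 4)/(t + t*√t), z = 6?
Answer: 288 - 144*√2 ≈ 84.353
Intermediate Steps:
C(F) = -5/2 + F/2
x(s, T) = T*s
M(t) = (4 + t)/(t + t^(3/2))
M(C(z))*x(-2, -8) = ((4 + (-5/2 + (½)*6))/((-5/2 + (½)*6) + (-5/2 + (½)*6)^(3/2)))*(-8*(-2)) = ((4 + (-5/2 + 3))/((-5/2 + 3) + (-5/2 + 3)^(3/2)))*16 = ((4 + ½)/(½ + (½)^(3/2)))*16 = ((9/2)/(½ + √2/4))*16 = (9/(2*(½ + √2/4)))*16 = 72/(½ + √2/4)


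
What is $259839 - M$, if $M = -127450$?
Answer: $387289$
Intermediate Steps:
$259839 - M = 259839 - -127450 = 259839 + 127450 = 387289$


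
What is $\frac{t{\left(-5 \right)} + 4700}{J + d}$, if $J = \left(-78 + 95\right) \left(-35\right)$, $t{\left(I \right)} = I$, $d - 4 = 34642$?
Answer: $\frac{4695}{34051} \approx 0.13788$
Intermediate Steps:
$d = 34646$ ($d = 4 + 34642 = 34646$)
$J = -595$ ($J = 17 \left(-35\right) = -595$)
$\frac{t{\left(-5 \right)} + 4700}{J + d} = \frac{-5 + 4700}{-595 + 34646} = \frac{4695}{34051}$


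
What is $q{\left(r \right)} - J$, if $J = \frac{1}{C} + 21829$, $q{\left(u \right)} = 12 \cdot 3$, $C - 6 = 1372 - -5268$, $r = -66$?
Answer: $- \frac{144836279}{6646} \approx -21793.0$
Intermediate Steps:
$C = 6646$ ($C = 6 + \left(1372 - -5268\right) = 6 + \left(1372 + 5268\right) = 6 + 6640 = 6646$)
$q{\left(u \right)} = 36$
$J = \frac{145075535}{6646}$ ($J = \frac{1}{6646} + 21829 = \frac{145075535}{6646} \approx 21829.0$)
$q{\left(r \right)} - J = 36 - \frac{145075535}{6646} = - \frac{144836279}{6646}$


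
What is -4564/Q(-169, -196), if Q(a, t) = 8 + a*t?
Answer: -1141/8283 ≈ -0.13775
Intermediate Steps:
-4564/Q(-169, -196) = -4564/(8 - 169*(-196)) = -4564/(8 + 33124) = -4564/33132 = -4564*1/33132 = -1141/8283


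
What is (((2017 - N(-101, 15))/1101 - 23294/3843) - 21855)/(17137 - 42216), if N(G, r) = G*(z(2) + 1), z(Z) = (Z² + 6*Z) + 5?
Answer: 30826995494/35370945099 ≈ 0.87153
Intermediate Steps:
z(Z) = 5 + Z² + 6*Z
N(G, r) = 22*G (N(G, r) = G*((5 + 2² + 6*2) + 1) = G*((5 + 4 + 12) + 1) = G*(21 + 1) = G*22 = 22*G)
(((2017 - N(-101, 15))/1101 - 23294/3843) - 21855)/(17137 - 42216) = (((2017 - 22*(-101))/1101 - 23294/3843) - 21855)/(17137 - 42216) = (((2017 - 1*(-2222))*(1/1101) - 23294*1/3843) - 21855)/(-25079) = (((2017 + 2222)*(1/1101) - 23294/3843) - 21855)*(-1/25079) = ((4239*(1/1101) - 23294/3843) - 21855)*(-1/25079) = ((1413/367 - 23294/3843) - 21855)*(-1/25079) = (-3118739/1410381 - 21855)*(-1/25079) = -30826995494/1410381*(-1/25079) = 30826995494/35370945099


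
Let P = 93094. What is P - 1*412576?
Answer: -319482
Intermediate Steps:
P - 1*412576 = 93094 - 1*412576 = 93094 - 412576 = -319482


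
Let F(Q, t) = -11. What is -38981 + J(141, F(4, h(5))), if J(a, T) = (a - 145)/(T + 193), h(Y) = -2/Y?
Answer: -3547273/91 ≈ -38981.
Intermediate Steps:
J(a, T) = (-145 + a)/(193 + T)
-38981 + J(141, F(4, h(5))) = -38981 + (-145 + 141)/(193 - 11) = -38981 - 4/182 = -38981 + (1/182)*(-4) = -38981 - 2/91 = -3547273/91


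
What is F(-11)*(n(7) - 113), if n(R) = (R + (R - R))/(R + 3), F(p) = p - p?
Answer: 0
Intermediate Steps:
F(p) = 0
n(R) = R/(3 + R) (n(R) = (R + 0)/(3 + R) = R/(3 + R))
F(-11)*(n(7) - 113) = 0*(7/(3 + 7) - 113) = 0*(7/10 - 113) = 0*(-1123/10) = 0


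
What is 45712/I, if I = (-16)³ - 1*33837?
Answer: -45712/37933 ≈ -1.2051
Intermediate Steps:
I = -37933 (I = -4096 - 33837 = -37933)
45712/I = 45712/(-37933) = 45712*(-1/37933) = -45712/37933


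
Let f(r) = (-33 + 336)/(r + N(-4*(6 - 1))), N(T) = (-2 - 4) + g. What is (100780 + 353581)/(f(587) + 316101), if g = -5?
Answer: 87237312/60691493 ≈ 1.4374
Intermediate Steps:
N(T) = -11 (N(T) = (-2 - 4) - 5 = -6 - 5 = -11)
f(r) = 303/(-11 + r) (f(r) = (-33 + 336)/(r - 11) = 303/(-11 + r))
(100780 + 353581)/(f(587) + 316101) = (100780 + 353581)/(303/(-11 + 587) + 316101) = 454361/(303/576 + 316101) = 454361/(303*(1/576) + 316101) = 454361/(101/192 + 316101) = 454361/(60691493/192) = 454361*(192/60691493) = 87237312/60691493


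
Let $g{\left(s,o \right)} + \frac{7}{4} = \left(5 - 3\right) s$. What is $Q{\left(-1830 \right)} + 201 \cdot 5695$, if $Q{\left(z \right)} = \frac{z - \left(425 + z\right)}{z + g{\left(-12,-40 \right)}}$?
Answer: $\frac{8497072685}{7423} \approx 1.1447 \cdot 10^{6}$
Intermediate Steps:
$g{\left(s,o \right)} = - \frac{7}{4} + 2 s$ ($g{\left(s,o \right)} = - \frac{7}{4} + \left(5 - 3\right) s = - \frac{7}{4} + 2 s$)
$Q{\left(z \right)} = - \frac{425}{- \frac{103}{4} + z}$ ($Q{\left(z \right)} = \frac{z - \left(425 + z\right)}{z + \left(- \frac{7}{4} + 2 \left(-12\right)\right)} = - \frac{425}{z - \frac{103}{4}} = - \frac{425}{- \frac{103}{4} + z}$)
$Q{\left(-1830 \right)} + 201 \cdot 5695 = - \frac{1700}{-103 + 4 \left(-1830\right)} + 201 \cdot 5695 = - \frac{1700}{-103 - 7320} + 1144695 = - \frac{1700}{-7423} + 1144695 = \left(-1700\right) \left(- \frac{1}{7423}\right) + 1144695 = \frac{1700}{7423} + 1144695 = \frac{8497072685}{7423}$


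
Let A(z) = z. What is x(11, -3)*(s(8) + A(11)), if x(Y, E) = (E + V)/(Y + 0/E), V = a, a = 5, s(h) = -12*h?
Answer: -170/11 ≈ -15.455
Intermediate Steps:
V = 5
x(Y, E) = (5 + E)/Y (x(Y, E) = (E + 5)/(Y + 0/E) = (5 + E)/(Y + 0) = (5 + E)/Y)
x(11, -3)*(s(8) + A(11)) = ((5 - 3)/11)*(-12*8 + 11) = ((1/11)*2)*(-96 + 11) = (2/11)*(-85) = -170/11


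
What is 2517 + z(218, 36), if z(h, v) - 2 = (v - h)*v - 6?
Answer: -4039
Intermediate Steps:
z(h, v) = -4 + v*(v - h) (z(h, v) = 2 + ((v - h)*v - 6) = 2 + (v*(v - h) - 6) = 2 + (-6 + v*(v - h)) = -4 + v*(v - h))
2517 + z(218, 36) = 2517 + (-4 + 36² - 1*218*36) = 2517 + (-4 + 1296 - 7848) = 2517 - 6556 = -4039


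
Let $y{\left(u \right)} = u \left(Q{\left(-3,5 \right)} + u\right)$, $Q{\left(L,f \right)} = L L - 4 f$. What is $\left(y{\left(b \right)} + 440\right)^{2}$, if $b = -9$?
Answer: $384400$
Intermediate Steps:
$Q{\left(L,f \right)} = L^{2} - 4 f$
$y{\left(u \right)} = u \left(-11 + u\right)$ ($y{\left(u \right)} = u \left(\left(\left(-3\right)^{2} - 20\right) + u\right) = u \left(\left(9 - 20\right) + u\right) = u \left(-11 + u\right)$)
$\left(y{\left(b \right)} + 440\right)^{2} = \left(- 9 \left(-11 - 9\right) + 440\right)^{2} = \left(\left(-9\right) \left(-20\right) + 440\right)^{2} = \left(180 + 440\right)^{2} = 620^{2} = 384400$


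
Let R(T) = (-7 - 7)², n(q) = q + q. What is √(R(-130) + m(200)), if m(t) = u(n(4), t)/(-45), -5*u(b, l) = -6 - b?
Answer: √44086/15 ≈ 13.998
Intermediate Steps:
n(q) = 2*q
u(b, l) = 6/5 + b/5 (u(b, l) = -(-6 - b)/5 = 6/5 + b/5)
m(t) = -14/225 (m(t) = (6/5 + (2*4)/5)/(-45) = (6/5 + (⅕)*8)*(-1/45) = (6/5 + 8/5)*(-1/45) = (14/5)*(-1/45) = -14/225)
R(T) = 196 (R(T) = (-14)² = 196)
√(R(-130) + m(200)) = √(196 - 14/225) = √(44086/225) = √44086/15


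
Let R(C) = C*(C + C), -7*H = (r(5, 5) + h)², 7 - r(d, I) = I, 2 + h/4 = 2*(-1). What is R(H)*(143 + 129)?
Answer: 426496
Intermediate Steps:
h = -16 (h = -8 + 4*(2*(-1)) = -8 + 4*(-2) = -8 - 8 = -16)
r(d, I) = 7 - I
H = -28 (H = -((7 - 1*5) - 16)²/7 = -((7 - 5) - 16)²/7 = -(2 - 16)²/7 = -⅐*(-14)² = -⅐*196 = -28)
R(C) = 2*C² (R(C) = C*(2*C) = 2*C²)
R(H)*(143 + 129) = (2*(-28)²)*(143 + 129) = (2*784)*272 = 1568*272 = 426496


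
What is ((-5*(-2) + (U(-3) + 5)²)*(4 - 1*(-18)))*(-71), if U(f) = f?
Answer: -21868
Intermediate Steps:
((-5*(-2) + (U(-3) + 5)²)*(4 - 1*(-18)))*(-71) = ((-5*(-2) + (-3 + 5)²)*(4 - 1*(-18)))*(-71) = ((10 + 2²)*(4 + 18))*(-71) = ((10 + 4)*22)*(-71) = (14*22)*(-71) = 308*(-71) = -21868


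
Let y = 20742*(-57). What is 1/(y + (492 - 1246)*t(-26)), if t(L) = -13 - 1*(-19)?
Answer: -1/1186818 ≈ -8.4259e-7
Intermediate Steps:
y = -1182294
t(L) = 6 (t(L) = -13 + 19 = 6)
1/(y + (492 - 1246)*t(-26)) = 1/(-1182294 + (492 - 1246)*6) = 1/(-1182294 - 754*6) = 1/(-1182294 - 4524) = 1/(-1186818) = -1/1186818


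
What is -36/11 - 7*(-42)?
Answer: 3198/11 ≈ 290.73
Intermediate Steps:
-36/11 - 7*(-42) = -36*1/11 + 294 = -36/11 + 294 = 3198/11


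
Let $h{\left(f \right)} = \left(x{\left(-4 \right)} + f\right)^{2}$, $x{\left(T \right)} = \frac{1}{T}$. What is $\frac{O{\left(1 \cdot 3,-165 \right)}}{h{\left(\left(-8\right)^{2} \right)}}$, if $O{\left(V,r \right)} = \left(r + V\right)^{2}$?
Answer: $\frac{46656}{7225} \approx 6.4576$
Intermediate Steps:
$O{\left(V,r \right)} = \left(V + r\right)^{2}$
$h{\left(f \right)} = \left(- \frac{1}{4} + f\right)^{2}$ ($h{\left(f \right)} = \left(\frac{1}{-4} + f\right)^{2} = \left(- \frac{1}{4} + f\right)^{2}$)
$\frac{O{\left(1 \cdot 3,-165 \right)}}{h{\left(\left(-8\right)^{2} \right)}} = \frac{\left(1 \cdot 3 - 165\right)^{2}}{\frac{1}{16} \left(-1 + 4 \left(-8\right)^{2}\right)^{2}} = \frac{\left(3 - 165\right)^{2}}{\frac{1}{16} \left(-1 + 4 \cdot 64\right)^{2}} = \frac{\left(-162\right)^{2}}{\frac{1}{16} \left(-1 + 256\right)^{2}} = \frac{26244}{\frac{1}{16} \cdot 255^{2}} = \frac{26244}{\frac{1}{16} \cdot 65025} = \frac{26244}{\frac{65025}{16}} = 26244 \cdot \frac{16}{65025} = \frac{46656}{7225}$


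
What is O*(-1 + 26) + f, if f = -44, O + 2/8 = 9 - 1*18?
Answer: -1101/4 ≈ -275.25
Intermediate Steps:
O = -37/4 (O = -¼ + (9 - 1*18) = -¼ + (9 - 18) = -¼ - 9 = -37/4 ≈ -9.2500)
O*(-1 + 26) + f = -37*(-1 + 26)/4 - 44 = -37/4*25 - 44 = -925/4 - 44 = -1101/4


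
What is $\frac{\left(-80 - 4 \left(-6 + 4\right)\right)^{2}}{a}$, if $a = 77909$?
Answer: $\frac{5184}{77909} \approx 0.066539$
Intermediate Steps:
$\frac{\left(-80 - 4 \left(-6 + 4\right)\right)^{2}}{a} = \frac{\left(-80 - 4 \left(-6 + 4\right)\right)^{2}}{77909} = \left(-80 - -8\right)^{2} \cdot \frac{1}{77909} = \left(-80 + 8\right)^{2} \cdot \frac{1}{77909} = \left(-72\right)^{2} \cdot \frac{1}{77909} = 5184 \cdot \frac{1}{77909} = \frac{5184}{77909}$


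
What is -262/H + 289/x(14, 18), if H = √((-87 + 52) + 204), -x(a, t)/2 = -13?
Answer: -235/26 ≈ -9.0385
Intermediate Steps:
x(a, t) = 26 (x(a, t) = -2*(-13) = 26)
H = 13 (H = √(-35 + 204) = √169 = 13)
-262/H + 289/x(14, 18) = -262/13 + 289/26 = -235/26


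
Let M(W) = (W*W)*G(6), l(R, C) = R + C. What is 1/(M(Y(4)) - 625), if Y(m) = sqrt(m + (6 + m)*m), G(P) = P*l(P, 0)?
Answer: 1/959 ≈ 0.0010428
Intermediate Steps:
l(R, C) = C + R
G(P) = P**2 (G(P) = P*(0 + P) = P*P = P**2)
Y(m) = sqrt(m + m*(6 + m))
M(W) = 36*W**2 (M(W) = (W*W)*6**2 = W**2*36 = 36*W**2)
1/(M(Y(4)) - 625) = 1/(36*(sqrt(4*(7 + 4)))**2 - 625) = 1/(36*(sqrt(4*11))**2 - 625) = 1/(36*(sqrt(44))**2 - 625) = 1/(36*(2*sqrt(11))**2 - 625) = 1/(36*44 - 625) = 1/(1584 - 625) = 1/959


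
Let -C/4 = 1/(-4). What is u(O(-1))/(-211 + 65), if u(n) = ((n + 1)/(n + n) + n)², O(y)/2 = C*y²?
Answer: -121/2336 ≈ -0.051798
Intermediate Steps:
C = 1 (C = -4/(-4) = -4*(-¼) = 1)
O(y) = 2*y² (O(y) = 2*(1*y²) = 2*y²)
u(n) = (n + (1 + n)/(2*n))² (u(n) = ((1 + n)/((2*n)) + n)² = ((1 + n)*(1/(2*n)) + n)² = ((1 + n)/(2*n) + n)² = (n + (1 + n)/(2*n))²)
u(O(-1))/(-211 + 65) = ((1 + 2*(-1)² + 2*(2*(-1)²)²)²/(4*(2*(-1)²)²))/(-211 + 65) = ((1 + 2*1 + 2*(2*1)²)²/(4*(2*1)²))/(-146) = ((¼)*(1 + 2 + 2*2²)²/2²)*(-1/146) = ((¼)*(¼)*(1 + 2 + 2*4)²)*(-1/146) = ((¼)*(¼)*(1 + 2 + 8)²)*(-1/146) = ((¼)*(¼)*11²)*(-1/146) = ((¼)*(¼)*121)*(-1/146) = (121/16)*(-1/146) = -121/2336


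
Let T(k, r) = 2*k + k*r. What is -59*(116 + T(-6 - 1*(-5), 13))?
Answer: -5959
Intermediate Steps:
-59*(116 + T(-6 - 1*(-5), 13)) = -59*(116 + (-6 - 1*(-5))*(2 + 13)) = -59*(116 + (-6 + 5)*15) = -59*(116 - 1*15) = -59*(116 - 15) = -59*101 = -5959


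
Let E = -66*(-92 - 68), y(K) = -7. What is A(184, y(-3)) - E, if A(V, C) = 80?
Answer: -10480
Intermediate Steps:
E = 10560 (E = -66*(-160) = 10560)
A(184, y(-3)) - E = 80 - 1*10560 = 80 - 10560 = -10480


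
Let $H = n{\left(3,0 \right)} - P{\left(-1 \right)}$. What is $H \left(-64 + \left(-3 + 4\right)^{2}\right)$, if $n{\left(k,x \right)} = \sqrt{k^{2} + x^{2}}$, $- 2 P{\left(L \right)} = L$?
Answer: $- \frac{315}{2} \approx -157.5$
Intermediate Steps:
$P{\left(L \right)} = - \frac{L}{2}$
$H = \frac{5}{2}$ ($H = \sqrt{3^{2} + 0^{2}} - \left(- \frac{1}{2}\right) \left(-1\right) = \sqrt{9 + 0} - \frac{1}{2} = \sqrt{9} - \frac{1}{2} = 3 - \frac{1}{2} = \frac{5}{2} \approx 2.5$)
$H \left(-64 + \left(-3 + 4\right)^{2}\right) = \frac{5 \left(-64 + \left(-3 + 4\right)^{2}\right)}{2} = \frac{5 \left(-64 + 1^{2}\right)}{2} = \frac{5 \left(-64 + 1\right)}{2} = \frac{5}{2} \left(-63\right) = - \frac{315}{2}$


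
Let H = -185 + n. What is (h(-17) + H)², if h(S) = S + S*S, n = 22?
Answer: 11881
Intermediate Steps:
h(S) = S + S²
H = -163 (H = -185 + 22 = -163)
(h(-17) + H)² = (-17*(1 - 17) - 163)² = (-17*(-16) - 163)² = (272 - 163)² = 109² = 11881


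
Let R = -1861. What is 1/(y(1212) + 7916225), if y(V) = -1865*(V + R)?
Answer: 1/9126610 ≈ 1.0957e-7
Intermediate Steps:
y(V) = 3470765 - 1865*V (y(V) = -1865*(V - 1861) = -1865*(-1861 + V) = 3470765 - 1865*V)
1/(y(1212) + 7916225) = 1/((3470765 - 1865*1212) + 7916225) = 1/((3470765 - 2260380) + 7916225) = 1/(1210385 + 7916225) = 1/9126610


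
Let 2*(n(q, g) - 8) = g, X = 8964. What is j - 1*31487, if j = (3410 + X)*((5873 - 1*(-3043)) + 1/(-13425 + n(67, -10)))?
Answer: 740190389780/6711 ≈ 1.1030e+8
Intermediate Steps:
n(q, g) = 8 + g/2
j = 740401699037/6711 (j = (3410 + 8964)*((5873 - 1*(-3043)) + 1/(-13425 + (8 + (½)*(-10)))) = 12374*((5873 + 3043) + 1/(-13425 + (8 - 5))) = 12374*(8916 + 1/(-13425 + 3)) = 12374*(8916 + 1/(-13422)) = 12374*(8916 - 1/13422) = 12374*(119670551/13422) = 740401699037/6711 ≈ 1.1033e+8)
j - 1*31487 = 740401699037/6711 - 1*31487 = 740401699037/6711 - 31487 = 740190389780/6711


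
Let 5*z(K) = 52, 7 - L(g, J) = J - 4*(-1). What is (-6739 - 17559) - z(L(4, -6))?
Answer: -121542/5 ≈ -24308.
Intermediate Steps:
L(g, J) = 3 - J (L(g, J) = 7 - (J - 4*(-1)) = 7 - (J + 4) = 7 - (4 + J) = 7 + (-4 - J) = 3 - J)
z(K) = 52/5 (z(K) = (1/5)*52 = 52/5)
(-6739 - 17559) - z(L(4, -6)) = (-6739 - 17559) - 1*52/5 = -24298 - 52/5 = -121542/5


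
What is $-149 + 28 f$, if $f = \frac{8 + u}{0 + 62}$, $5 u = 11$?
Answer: $- \frac{22381}{155} \approx -144.39$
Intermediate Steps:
$u = \frac{11}{5}$ ($u = \frac{1}{5} \cdot 11 = \frac{11}{5} \approx 2.2$)
$f = \frac{51}{310}$ ($f = \frac{8 + \frac{11}{5}}{0 + 62} = \frac{51}{5 \cdot 62} = \frac{51}{5} \cdot \frac{1}{62} = \frac{51}{310} \approx 0.16452$)
$-149 + 28 f = -149 + 28 \cdot \frac{51}{310} = -149 + \frac{714}{155} = - \frac{22381}{155}$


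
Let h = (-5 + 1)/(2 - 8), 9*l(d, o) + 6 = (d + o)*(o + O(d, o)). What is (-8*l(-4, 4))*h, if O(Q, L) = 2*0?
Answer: 32/9 ≈ 3.5556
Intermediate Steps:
O(Q, L) = 0
l(d, o) = -⅔ + o*(d + o)/9 (l(d, o) = -⅔ + ((d + o)*(o + 0))/9 = -⅔ + ((d + o)*o)/9 = -⅔ + (o*(d + o))/9 = -⅔ + o*(d + o)/9)
h = ⅔ (h = -4/(-6) = -4*(-⅙) = ⅔ ≈ 0.66667)
(-8*l(-4, 4))*h = -8*(-⅔ + (⅑)*4² + (⅑)*(-4)*4)*(⅔) = -8*(-⅔ + (⅑)*16 - 16/9)*(⅔) = -8*(-⅔ + 16/9 - 16/9)*(⅔) = -8*(-⅔)*(⅔) = (16/3)*(⅔) = 32/9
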